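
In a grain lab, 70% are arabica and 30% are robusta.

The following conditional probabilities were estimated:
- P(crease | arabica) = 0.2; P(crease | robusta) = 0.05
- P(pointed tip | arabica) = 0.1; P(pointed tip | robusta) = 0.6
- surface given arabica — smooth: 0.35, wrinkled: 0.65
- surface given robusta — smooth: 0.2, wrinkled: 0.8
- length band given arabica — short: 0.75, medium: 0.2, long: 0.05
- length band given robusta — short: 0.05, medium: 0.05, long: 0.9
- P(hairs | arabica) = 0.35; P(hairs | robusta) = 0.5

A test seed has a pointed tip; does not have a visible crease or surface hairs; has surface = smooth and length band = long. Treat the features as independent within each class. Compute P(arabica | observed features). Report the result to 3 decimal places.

0.040

arabica: 0.7 × (1−0.2) × 0.1 × 0.35 × 0.05 × (1−0.35) = 0.000637
robusta: 0.3 × (1−0.05) × 0.6 × 0.2 × 0.9 × (1−0.5) = 0.01539
P(arabica | x) = 0.000637 / 0.016027 ≈ 0.040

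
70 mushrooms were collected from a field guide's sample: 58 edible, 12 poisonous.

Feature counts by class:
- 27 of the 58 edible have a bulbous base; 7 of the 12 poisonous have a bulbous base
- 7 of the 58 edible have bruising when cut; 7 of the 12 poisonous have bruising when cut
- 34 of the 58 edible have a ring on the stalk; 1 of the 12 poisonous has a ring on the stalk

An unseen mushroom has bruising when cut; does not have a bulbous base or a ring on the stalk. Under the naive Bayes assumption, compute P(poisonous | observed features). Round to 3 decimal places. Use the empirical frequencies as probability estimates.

edible: (58/70) × (31/58) × (7/58) × (24/58) ≈ 0.0221165
poisonous: (12/70) × (5/12) × (7/12) × (11/12) ≈ 0.0381944
P(poisonous | x) = 0.0381944 / 0.0603109 ≈ 0.633

0.633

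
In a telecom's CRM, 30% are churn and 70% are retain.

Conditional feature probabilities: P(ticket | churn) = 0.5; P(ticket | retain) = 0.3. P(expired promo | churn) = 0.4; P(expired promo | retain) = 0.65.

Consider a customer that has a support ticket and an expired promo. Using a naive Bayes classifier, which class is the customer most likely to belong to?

retain

churn: 0.3 × 0.5 × 0.4 = 0.06
retain: 0.7 × 0.3 × 0.65 = 0.1365
Highest score → retain.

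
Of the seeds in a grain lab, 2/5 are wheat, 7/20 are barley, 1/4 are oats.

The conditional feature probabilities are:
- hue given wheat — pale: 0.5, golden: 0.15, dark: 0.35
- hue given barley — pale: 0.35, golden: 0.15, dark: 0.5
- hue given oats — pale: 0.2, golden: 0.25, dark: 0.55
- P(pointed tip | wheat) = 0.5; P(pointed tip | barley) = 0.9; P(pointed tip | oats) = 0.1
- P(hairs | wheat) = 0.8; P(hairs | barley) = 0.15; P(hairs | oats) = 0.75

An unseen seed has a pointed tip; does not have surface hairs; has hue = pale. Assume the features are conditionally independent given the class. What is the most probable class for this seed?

wheat: 0.4 × 0.5 × 0.5 × (1−0.8) = 0.02
barley: 0.35 × 0.35 × 0.9 × (1−0.15) = 0.0937125
oats: 0.25 × 0.2 × 0.1 × (1−0.75) = 0.00125
Highest score → barley.

barley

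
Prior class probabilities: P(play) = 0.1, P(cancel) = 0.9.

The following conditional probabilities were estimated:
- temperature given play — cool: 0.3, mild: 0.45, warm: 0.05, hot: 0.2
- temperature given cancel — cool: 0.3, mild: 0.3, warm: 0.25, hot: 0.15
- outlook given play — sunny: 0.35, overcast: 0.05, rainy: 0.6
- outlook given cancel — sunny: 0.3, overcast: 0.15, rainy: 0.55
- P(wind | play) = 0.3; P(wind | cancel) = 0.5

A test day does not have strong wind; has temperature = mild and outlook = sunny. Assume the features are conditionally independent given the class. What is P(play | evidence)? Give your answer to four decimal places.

play: 0.1 × 0.45 × 0.35 × (1−0.3) = 0.011025
cancel: 0.9 × 0.3 × 0.3 × (1−0.5) = 0.0405
P(play | x) = 0.011025 / 0.051525 ≈ 0.2140

0.2140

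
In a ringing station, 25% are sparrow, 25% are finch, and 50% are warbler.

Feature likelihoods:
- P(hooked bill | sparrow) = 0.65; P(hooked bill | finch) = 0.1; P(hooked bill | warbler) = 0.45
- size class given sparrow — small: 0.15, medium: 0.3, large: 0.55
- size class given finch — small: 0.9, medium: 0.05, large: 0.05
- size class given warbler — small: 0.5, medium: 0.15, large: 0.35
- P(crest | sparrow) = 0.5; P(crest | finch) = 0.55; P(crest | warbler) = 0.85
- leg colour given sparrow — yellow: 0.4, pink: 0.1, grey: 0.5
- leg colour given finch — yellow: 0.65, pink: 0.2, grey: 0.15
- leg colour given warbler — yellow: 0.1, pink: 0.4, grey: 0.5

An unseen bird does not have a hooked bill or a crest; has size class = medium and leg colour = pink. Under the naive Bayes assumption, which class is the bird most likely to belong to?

warbler

sparrow: 0.25 × (1−0.65) × 0.3 × (1−0.5) × 0.1 = 0.0013125
finch: 0.25 × (1−0.1) × 0.05 × (1−0.55) × 0.2 = 0.0010125
warbler: 0.5 × (1−0.45) × 0.15 × (1−0.85) × 0.4 = 0.002475
Highest score → warbler.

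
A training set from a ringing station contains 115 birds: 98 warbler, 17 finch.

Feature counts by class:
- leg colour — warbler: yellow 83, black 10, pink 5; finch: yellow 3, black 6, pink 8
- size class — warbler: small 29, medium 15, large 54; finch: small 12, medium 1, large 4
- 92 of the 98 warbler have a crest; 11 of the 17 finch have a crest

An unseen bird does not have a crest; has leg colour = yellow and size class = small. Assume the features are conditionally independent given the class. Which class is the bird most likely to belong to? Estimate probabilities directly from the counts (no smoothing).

warbler: (98/115) × (83/98) × (29/98) × (6/98) ≈ 0.0130761
finch: (17/115) × (3/17) × (12/17) × (6/17) ≈ 0.00649917
Highest score → warbler.

warbler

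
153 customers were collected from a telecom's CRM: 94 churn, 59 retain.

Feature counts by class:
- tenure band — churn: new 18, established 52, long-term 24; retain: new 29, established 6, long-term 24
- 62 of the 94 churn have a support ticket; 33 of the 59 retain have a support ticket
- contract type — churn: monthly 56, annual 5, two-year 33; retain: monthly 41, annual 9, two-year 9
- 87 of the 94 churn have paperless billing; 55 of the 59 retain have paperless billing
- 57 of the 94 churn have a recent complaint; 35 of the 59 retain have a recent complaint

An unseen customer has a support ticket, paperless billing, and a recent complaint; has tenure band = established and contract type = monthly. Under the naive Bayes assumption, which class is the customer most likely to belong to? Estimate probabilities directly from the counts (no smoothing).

churn

churn: (94/153) × (52/94) × (62/94) × (56/94) × (87/94) × (57/94) ≈ 0.0749505
retain: (59/153) × (6/59) × (33/59) × (41/59) × (55/59) × (35/59) ≈ 0.00842908
Highest score → churn.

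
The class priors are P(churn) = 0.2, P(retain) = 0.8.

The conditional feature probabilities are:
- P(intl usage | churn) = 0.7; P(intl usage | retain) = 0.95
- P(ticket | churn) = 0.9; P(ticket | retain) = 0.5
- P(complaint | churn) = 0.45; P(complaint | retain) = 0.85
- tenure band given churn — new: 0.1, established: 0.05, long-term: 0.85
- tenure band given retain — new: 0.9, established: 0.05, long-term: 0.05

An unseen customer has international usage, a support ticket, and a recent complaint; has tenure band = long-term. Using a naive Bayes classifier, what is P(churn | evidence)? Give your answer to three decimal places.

0.749

churn: 0.2 × 0.7 × 0.9 × 0.45 × 0.85 = 0.048195
retain: 0.8 × 0.95 × 0.5 × 0.85 × 0.05 = 0.01615
P(churn | x) = 0.048195 / 0.064345 ≈ 0.749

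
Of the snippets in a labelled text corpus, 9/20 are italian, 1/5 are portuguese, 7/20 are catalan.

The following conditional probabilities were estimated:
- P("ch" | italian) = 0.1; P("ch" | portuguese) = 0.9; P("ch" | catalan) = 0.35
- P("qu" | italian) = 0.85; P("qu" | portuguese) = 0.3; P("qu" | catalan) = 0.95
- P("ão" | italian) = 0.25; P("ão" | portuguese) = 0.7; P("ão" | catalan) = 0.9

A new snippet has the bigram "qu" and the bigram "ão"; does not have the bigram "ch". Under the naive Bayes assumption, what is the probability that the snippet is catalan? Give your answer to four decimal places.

italian: 0.45 × (1−0.1) × 0.85 × 0.25 = 0.0860625
portuguese: 0.2 × (1−0.9) × 0.3 × 0.7 = 0.0042
catalan: 0.35 × (1−0.35) × 0.95 × 0.9 = 0.1945125
P(catalan | x) = 0.1945125 / 0.284775 ≈ 0.6830

0.6830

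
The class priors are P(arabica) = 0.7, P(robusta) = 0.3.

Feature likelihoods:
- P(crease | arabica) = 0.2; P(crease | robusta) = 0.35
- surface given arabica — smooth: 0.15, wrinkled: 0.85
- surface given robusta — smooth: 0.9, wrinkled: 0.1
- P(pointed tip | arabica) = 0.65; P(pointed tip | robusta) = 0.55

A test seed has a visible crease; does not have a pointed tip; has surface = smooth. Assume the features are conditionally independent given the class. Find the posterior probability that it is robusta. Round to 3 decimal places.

arabica: 0.7 × 0.2 × 0.15 × (1−0.65) = 0.00735
robusta: 0.3 × 0.35 × 0.9 × (1−0.55) = 0.042525
P(robusta | x) = 0.042525 / 0.049875 ≈ 0.853

0.853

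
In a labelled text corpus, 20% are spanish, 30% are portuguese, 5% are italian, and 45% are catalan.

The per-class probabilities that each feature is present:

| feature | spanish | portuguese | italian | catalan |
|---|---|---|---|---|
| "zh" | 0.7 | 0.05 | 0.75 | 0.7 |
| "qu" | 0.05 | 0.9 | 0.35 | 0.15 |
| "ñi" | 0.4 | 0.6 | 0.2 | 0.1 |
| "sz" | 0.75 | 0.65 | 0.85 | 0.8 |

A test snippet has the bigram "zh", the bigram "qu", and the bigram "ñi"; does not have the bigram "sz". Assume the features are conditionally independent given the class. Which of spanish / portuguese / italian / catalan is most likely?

portuguese

spanish: 0.2 × 0.7 × 0.05 × 0.4 × (1−0.75) = 0.0007
portuguese: 0.3 × 0.05 × 0.9 × 0.6 × (1−0.65) = 0.002835
italian: 0.05 × 0.75 × 0.35 × 0.2 × (1−0.85) = 0.00039375
catalan: 0.45 × 0.7 × 0.15 × 0.1 × (1−0.8) = 0.000945
Highest score → portuguese.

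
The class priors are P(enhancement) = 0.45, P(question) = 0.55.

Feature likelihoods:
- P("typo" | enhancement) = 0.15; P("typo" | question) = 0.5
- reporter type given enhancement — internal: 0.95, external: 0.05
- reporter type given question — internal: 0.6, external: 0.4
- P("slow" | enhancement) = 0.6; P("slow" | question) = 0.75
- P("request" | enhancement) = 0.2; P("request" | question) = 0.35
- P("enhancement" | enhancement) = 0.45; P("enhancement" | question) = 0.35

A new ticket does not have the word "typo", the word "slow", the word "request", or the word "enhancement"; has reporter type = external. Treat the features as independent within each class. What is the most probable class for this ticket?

question

enhancement: 0.45 × (1−0.15) × 0.05 × (1−0.6) × (1−0.2) × (1−0.45) = 0.003366
question: 0.55 × (1−0.5) × 0.4 × (1−0.75) × (1−0.35) × (1−0.35) = 0.01161875
Highest score → question.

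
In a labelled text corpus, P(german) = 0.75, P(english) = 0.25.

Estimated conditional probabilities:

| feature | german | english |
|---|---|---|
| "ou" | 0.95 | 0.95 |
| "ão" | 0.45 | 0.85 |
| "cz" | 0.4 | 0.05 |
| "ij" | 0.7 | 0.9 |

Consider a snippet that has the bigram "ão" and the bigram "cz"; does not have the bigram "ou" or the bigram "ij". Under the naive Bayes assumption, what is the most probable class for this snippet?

german: 0.75 × (1−0.95) × 0.45 × 0.4 × (1−0.7) = 0.002025
english: 0.25 × (1−0.95) × 0.85 × 0.05 × (1−0.9) = 0.000053125
Highest score → german.

german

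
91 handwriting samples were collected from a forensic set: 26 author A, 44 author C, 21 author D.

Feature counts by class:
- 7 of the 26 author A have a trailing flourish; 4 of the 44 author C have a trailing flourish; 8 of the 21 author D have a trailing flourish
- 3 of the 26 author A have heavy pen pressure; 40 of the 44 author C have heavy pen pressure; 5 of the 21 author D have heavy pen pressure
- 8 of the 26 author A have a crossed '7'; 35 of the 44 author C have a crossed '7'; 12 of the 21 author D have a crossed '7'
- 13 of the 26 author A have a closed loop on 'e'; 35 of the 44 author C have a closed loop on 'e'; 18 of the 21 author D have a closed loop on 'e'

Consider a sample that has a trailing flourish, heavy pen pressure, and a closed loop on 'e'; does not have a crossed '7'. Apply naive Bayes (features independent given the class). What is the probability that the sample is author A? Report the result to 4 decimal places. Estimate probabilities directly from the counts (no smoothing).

0.1780

author A: (26/91) × (7/26) × (3/26) × (18/26) × (13/26) ≈ 0.00307237
author C: (44/91) × (4/44) × (40/44) × (9/44) × (35/44) ≈ 0.00650176
author D: (21/91) × (8/21) × (5/21) × (9/21) × (18/21) ≈ 0.0076891
P(author A | x) = 0.00307237 / 0.01726323 ≈ 0.1780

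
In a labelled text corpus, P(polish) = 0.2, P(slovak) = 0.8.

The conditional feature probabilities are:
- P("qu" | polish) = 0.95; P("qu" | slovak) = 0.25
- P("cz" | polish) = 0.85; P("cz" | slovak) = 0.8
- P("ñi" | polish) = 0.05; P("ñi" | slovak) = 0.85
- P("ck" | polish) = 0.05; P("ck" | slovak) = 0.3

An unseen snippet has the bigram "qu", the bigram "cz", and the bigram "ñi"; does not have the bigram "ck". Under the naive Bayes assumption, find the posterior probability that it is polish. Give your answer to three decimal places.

0.075

polish: 0.2 × 0.95 × 0.85 × 0.05 × (1−0.05) = 0.00767125
slovak: 0.8 × 0.25 × 0.8 × 0.85 × (1−0.3) = 0.0952
P(polish | x) = 0.00767125 / 0.10287125 ≈ 0.075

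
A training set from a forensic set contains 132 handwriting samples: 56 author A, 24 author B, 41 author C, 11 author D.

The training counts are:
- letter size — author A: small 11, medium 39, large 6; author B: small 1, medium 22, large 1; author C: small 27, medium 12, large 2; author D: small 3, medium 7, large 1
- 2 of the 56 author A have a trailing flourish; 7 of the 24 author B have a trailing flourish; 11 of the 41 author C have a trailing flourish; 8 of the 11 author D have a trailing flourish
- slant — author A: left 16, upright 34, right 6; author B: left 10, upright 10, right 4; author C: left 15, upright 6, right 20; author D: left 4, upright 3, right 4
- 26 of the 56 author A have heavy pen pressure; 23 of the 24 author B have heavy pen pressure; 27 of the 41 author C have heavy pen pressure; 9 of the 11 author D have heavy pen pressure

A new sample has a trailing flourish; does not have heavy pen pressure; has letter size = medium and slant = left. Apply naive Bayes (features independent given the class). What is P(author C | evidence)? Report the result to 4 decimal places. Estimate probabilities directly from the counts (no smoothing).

0.3782

author A: (56/132) × (39/56) × (2/56) × (16/56) × (30/56) ≈ 0.00161509
author B: (24/132) × (22/24) × (7/24) × (10/24) × (1/24) ≈ 0.000843943
author C: (41/132) × (12/41) × (11/41) × (15/41) × (14/41) ≈ 0.00304697
author D: (11/132) × (7/11) × (8/11) × (4/11) × (2/11) ≈ 0.00254992
P(author C | x) = 0.00304697 / 0.008055923 ≈ 0.3782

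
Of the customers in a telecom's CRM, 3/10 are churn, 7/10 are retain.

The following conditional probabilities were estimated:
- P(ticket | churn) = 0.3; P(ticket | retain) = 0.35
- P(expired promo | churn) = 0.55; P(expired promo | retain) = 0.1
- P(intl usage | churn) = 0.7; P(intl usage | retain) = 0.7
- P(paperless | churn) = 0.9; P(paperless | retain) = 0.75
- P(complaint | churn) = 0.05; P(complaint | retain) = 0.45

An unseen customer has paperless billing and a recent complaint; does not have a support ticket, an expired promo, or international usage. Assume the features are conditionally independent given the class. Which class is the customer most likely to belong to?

churn: 0.3 × (1−0.3) × (1−0.55) × (1−0.7) × 0.9 × 0.05 = 0.00127575
retain: 0.7 × (1−0.35) × (1−0.1) × (1−0.7) × 0.75 × 0.45 = 0.041461875
Highest score → retain.

retain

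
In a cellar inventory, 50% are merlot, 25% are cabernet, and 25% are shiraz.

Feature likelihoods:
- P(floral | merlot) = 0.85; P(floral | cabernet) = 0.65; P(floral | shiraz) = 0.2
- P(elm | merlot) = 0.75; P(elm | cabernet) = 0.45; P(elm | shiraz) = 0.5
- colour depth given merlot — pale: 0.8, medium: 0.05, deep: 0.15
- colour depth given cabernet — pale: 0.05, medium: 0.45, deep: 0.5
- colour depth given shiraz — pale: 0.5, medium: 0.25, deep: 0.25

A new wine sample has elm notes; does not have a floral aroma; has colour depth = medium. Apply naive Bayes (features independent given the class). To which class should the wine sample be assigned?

shiraz

merlot: 0.5 × (1−0.85) × 0.75 × 0.05 = 0.0028125
cabernet: 0.25 × (1−0.65) × 0.45 × 0.45 = 0.01771875
shiraz: 0.25 × (1−0.2) × 0.5 × 0.25 = 0.025
Highest score → shiraz.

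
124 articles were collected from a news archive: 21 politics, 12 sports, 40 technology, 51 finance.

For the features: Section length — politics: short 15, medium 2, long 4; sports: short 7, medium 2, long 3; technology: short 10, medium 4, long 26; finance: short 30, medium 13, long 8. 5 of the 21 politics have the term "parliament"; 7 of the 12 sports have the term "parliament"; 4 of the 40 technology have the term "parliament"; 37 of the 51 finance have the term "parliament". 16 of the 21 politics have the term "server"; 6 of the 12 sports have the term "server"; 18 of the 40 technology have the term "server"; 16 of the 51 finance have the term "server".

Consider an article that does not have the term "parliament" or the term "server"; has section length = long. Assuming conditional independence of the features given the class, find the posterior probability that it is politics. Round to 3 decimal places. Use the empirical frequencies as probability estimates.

politics: (21/124) × (4/21) × (16/21) × (5/21) ≈ 0.0058518
sports: (12/124) × (3/12) × (5/12) × (6/12) ≈ 0.00504032
technology: (40/124) × (26/40) × (36/40) × (22/40) ≈ 0.10379
finance: (51/124) × (8/51) × (14/51) × (35/51) ≈ 0.0121541
P(politics | x) = 0.0058518 / 0.12683622 ≈ 0.046

0.046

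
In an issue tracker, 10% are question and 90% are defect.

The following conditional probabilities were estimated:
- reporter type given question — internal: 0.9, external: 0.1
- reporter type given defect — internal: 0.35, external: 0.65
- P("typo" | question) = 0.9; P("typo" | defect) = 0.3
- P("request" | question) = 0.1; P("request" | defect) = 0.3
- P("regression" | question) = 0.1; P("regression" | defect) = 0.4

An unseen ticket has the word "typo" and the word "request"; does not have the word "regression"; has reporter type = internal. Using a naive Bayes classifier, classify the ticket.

question: 0.1 × 0.9 × 0.9 × 0.1 × (1−0.1) = 0.00729
defect: 0.9 × 0.35 × 0.3 × 0.3 × (1−0.4) = 0.01701
Highest score → defect.

defect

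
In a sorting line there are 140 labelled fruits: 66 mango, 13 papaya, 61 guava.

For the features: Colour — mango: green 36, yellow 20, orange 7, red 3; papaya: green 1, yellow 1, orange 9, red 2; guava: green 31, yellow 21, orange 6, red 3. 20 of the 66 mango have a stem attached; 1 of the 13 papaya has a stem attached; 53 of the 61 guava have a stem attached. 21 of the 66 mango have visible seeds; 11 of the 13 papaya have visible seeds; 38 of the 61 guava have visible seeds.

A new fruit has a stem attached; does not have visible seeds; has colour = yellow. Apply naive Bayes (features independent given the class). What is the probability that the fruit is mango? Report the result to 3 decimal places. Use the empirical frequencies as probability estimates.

0.375

mango: (66/140) × (20/66) × (20/66) × (45/66) ≈ 0.0295159
papaya: (13/140) × (1/13) × (1/13) × (2/13) ≈ 0.0000845309
guava: (61/140) × (21/61) × (53/61) × (23/61) ≈ 0.04914
P(mango | x) = 0.0295159 / 0.0787404309 ≈ 0.375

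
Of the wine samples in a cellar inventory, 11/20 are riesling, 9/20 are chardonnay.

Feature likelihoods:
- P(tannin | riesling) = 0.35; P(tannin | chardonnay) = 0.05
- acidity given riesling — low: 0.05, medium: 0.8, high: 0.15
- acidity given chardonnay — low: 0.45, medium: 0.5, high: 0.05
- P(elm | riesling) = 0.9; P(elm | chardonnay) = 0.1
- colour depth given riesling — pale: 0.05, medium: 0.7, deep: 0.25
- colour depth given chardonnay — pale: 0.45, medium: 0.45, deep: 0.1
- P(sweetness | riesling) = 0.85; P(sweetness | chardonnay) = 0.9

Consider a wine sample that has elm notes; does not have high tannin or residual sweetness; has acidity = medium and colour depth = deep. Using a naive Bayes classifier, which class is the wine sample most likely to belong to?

riesling: 0.55 × (1−0.35) × 0.8 × 0.9 × 0.25 × (1−0.85) = 0.0096525
chardonnay: 0.45 × (1−0.05) × 0.5 × 0.1 × 0.1 × (1−0.9) = 0.00021375
Highest score → riesling.

riesling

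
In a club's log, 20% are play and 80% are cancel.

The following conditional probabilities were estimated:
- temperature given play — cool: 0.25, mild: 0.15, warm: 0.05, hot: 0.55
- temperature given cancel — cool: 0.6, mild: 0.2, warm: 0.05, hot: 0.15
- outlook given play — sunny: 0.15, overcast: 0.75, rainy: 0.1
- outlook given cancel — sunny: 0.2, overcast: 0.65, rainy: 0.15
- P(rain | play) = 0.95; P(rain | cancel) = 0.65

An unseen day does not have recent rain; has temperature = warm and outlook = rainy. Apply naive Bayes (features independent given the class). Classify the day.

cancel

play: 0.2 × 0.05 × 0.1 × (1−0.95) = 0.00005
cancel: 0.8 × 0.05 × 0.15 × (1−0.65) = 0.0021
Highest score → cancel.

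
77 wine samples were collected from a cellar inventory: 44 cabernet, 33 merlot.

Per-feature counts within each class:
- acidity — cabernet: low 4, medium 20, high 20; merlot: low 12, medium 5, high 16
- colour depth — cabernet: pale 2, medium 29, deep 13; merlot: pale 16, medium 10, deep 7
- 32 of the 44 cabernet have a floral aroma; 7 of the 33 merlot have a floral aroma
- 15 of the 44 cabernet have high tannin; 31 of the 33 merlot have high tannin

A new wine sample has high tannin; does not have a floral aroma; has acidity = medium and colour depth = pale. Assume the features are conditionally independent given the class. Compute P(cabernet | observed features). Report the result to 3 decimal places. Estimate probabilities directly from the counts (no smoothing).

0.045

cabernet: (44/77) × (20/44) × (2/44) × (12/44) × (15/44) ≈ 0.0010977
merlot: (33/77) × (5/33) × (16/33) × (26/33) × (31/33) ≈ 0.023302
P(cabernet | x) = 0.0010977 / 0.0243997 ≈ 0.045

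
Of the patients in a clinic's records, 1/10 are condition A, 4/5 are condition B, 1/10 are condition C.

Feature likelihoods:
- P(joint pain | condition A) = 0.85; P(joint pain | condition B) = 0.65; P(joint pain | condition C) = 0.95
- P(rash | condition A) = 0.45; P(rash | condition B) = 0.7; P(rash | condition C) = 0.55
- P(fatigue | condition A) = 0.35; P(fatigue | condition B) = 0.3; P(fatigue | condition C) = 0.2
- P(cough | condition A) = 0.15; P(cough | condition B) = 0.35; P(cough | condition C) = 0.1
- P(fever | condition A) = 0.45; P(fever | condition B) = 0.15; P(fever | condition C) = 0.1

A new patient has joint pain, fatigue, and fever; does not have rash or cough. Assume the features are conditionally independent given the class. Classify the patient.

condition A

condition A: 0.1 × 0.85 × (1−0.45) × 0.35 × (1−0.15) × 0.45 = 0.00625865625
condition B: 0.8 × 0.65 × (1−0.7) × 0.3 × (1−0.35) × 0.15 = 0.004563
condition C: 0.1 × 0.95 × (1−0.55) × 0.2 × (1−0.1) × 0.1 = 0.0007695
Highest score → condition A.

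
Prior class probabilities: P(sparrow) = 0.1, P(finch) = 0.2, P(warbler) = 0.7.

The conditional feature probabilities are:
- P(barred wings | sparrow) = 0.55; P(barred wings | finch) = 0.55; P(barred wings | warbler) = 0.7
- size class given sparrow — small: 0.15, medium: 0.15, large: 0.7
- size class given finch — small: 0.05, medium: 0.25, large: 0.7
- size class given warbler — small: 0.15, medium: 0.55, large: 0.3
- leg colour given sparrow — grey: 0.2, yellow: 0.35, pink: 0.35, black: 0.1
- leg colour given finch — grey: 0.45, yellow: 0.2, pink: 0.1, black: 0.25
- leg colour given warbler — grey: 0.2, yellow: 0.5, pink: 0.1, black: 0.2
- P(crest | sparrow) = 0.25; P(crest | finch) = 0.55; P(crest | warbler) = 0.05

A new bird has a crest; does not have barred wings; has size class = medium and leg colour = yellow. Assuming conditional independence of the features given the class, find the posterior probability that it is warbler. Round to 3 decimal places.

sparrow: 0.1 × (1−0.55) × 0.15 × 0.35 × 0.25 = 0.000590625
finch: 0.2 × (1−0.55) × 0.25 × 0.2 × 0.55 = 0.002475
warbler: 0.7 × (1−0.7) × 0.55 × 0.5 × 0.05 = 0.0028875
P(warbler | x) = 0.0028875 / 0.005953125 ≈ 0.485

0.485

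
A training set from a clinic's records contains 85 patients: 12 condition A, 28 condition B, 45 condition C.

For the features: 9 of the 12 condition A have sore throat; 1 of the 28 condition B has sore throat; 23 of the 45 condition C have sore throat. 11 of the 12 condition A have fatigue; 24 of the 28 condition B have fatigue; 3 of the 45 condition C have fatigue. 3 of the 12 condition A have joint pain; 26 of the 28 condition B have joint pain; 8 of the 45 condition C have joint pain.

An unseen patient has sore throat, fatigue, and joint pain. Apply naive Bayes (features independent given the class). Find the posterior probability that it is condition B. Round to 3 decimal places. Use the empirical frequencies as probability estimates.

condition A: (12/85) × (9/12) × (11/12) × (3/12) ≈ 0.0242647
condition B: (28/85) × (1/28) × (24/28) × (26/28) ≈ 0.00936375
condition C: (45/85) × (23/45) × (3/45) × (8/45) ≈ 0.00320697
P(condition B | x) = 0.00936375 / 0.03683542 ≈ 0.254

0.254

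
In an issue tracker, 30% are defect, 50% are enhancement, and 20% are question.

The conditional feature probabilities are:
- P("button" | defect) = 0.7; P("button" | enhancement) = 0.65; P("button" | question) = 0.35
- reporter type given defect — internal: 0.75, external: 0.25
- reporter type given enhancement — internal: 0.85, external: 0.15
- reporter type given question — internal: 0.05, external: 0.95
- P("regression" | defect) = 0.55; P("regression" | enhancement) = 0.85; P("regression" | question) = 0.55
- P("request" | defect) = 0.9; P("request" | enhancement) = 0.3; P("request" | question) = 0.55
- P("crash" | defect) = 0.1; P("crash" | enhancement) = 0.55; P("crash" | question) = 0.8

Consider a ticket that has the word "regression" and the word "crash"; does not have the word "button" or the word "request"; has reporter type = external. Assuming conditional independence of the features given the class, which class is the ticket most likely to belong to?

defect: 0.3 × (1−0.7) × 0.25 × 0.55 × (1−0.9) × 0.1 = 0.00012375
enhancement: 0.5 × (1−0.65) × 0.15 × 0.85 × (1−0.3) × 0.55 = 0.0085903125
question: 0.2 × (1−0.35) × 0.95 × 0.55 × (1−0.55) × 0.8 = 0.024453
Highest score → question.

question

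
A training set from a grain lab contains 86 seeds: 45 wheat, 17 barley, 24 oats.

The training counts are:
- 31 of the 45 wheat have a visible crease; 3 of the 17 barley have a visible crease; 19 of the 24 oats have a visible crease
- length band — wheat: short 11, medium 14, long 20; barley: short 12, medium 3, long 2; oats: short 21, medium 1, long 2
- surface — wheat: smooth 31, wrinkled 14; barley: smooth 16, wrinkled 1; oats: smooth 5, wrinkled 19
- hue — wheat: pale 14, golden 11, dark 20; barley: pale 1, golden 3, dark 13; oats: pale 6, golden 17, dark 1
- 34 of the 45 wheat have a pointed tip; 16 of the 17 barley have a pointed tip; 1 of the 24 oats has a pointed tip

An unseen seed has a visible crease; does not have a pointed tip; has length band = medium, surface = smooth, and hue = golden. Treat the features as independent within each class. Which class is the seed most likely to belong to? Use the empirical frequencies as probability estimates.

wheat

wheat: (45/86) × (31/45) × (14/45) × (31/45) × (11/45) × (11/45) ≈ 0.00461624
barley: (17/86) × (3/17) × (3/17) × (16/17) × (3/17) × (1/17) ≈ 0.0000601436
oats: (24/86) × (19/24) × (1/24) × (5/24) × (17/24) × (23/24) ≈ 0.00130184
Highest score → wheat.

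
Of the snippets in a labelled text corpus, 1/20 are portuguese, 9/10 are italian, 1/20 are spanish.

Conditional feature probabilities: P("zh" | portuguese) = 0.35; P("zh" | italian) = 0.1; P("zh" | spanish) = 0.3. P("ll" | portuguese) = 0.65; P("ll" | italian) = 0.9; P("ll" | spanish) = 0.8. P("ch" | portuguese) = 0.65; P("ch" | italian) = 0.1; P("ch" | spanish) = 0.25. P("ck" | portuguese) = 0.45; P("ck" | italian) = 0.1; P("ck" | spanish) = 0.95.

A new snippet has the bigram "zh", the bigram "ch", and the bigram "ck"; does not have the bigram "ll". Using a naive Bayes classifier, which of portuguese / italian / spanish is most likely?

portuguese

portuguese: 0.05 × 0.35 × (1−0.65) × 0.65 × 0.45 = 0.0017915625
italian: 0.9 × 0.1 × (1−0.9) × 0.1 × 0.1 = 0.00009
spanish: 0.05 × 0.3 × (1−0.8) × 0.25 × 0.95 = 0.0007125
Highest score → portuguese.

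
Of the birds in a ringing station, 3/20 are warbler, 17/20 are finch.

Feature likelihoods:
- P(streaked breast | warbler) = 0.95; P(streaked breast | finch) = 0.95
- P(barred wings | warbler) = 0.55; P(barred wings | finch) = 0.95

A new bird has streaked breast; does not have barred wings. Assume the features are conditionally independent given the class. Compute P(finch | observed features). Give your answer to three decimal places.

warbler: 0.15 × 0.95 × (1−0.55) = 0.064125
finch: 0.85 × 0.95 × (1−0.95) = 0.040375
P(finch | x) = 0.040375 / 0.1045 ≈ 0.386

0.386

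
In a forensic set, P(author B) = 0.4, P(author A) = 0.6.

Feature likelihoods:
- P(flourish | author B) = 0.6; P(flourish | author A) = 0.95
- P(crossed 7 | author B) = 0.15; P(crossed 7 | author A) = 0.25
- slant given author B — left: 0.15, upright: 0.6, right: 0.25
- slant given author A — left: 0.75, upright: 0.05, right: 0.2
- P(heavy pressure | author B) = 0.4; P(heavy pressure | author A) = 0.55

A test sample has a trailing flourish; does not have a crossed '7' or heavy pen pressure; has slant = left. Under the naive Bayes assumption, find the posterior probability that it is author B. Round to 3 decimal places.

author B: 0.4 × 0.6 × (1−0.15) × 0.15 × (1−0.4) = 0.01836
author A: 0.6 × 0.95 × (1−0.25) × 0.75 × (1−0.55) = 0.14428125
P(author B | x) = 0.01836 / 0.16264125 ≈ 0.113

0.113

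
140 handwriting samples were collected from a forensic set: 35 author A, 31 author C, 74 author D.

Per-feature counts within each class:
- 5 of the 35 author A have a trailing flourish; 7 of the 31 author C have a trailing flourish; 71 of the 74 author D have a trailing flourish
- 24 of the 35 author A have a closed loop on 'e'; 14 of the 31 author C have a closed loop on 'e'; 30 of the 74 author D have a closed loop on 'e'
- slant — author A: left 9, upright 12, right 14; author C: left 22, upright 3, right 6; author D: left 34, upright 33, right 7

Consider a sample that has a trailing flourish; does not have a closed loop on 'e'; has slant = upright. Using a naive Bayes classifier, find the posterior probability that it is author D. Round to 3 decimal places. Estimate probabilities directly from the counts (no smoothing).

0.954

author A: (35/140) × (5/35) × (11/35) × (12/35) ≈ 0.0038484
author C: (31/140) × (7/31) × (17/31) × (3/31) ≈ 0.00265349
author D: (74/140) × (71/74) × (44/74) × (33/74) ≈ 0.134473
P(author D | x) = 0.134473 / 0.14097489 ≈ 0.954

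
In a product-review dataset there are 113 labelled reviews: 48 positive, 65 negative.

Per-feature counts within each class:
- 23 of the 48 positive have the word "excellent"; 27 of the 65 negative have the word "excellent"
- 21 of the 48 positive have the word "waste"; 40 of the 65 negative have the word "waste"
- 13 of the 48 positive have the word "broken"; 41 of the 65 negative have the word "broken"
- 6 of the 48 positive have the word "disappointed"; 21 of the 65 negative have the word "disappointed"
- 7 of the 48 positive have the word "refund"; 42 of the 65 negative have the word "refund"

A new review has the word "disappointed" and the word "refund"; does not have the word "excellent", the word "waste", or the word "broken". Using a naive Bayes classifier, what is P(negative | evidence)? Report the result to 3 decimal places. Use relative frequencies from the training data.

0.858

positive: (48/113) × (25/48) × (27/48) × (35/48) × (6/48) × (7/48) ≈ 0.00165416
negative: (65/113) × (38/65) × (25/65) × (24/65) × (21/65) × (42/65) ≈ 0.00996946
P(negative | x) = 0.00996946 / 0.01162362 ≈ 0.858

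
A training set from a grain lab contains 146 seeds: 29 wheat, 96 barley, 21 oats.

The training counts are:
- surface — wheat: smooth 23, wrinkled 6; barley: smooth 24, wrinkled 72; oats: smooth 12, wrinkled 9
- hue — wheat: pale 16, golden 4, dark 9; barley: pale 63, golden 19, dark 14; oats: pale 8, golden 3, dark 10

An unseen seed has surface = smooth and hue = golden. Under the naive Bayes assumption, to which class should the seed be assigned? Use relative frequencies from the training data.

barley

wheat: (29/146) × (23/29) × (4/29) ≈ 0.0217289
barley: (96/146) × (24/96) × (19/96) ≈ 0.0325342
oats: (21/146) × (12/21) × (3/21) ≈ 0.0117417
Highest score → barley.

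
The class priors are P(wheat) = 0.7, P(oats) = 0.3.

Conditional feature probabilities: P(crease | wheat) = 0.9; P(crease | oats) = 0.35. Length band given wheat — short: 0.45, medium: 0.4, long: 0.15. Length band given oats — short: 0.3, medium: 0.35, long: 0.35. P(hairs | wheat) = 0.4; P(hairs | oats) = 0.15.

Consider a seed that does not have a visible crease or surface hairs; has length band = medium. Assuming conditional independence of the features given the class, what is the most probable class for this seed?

oats

wheat: 0.7 × (1−0.9) × 0.4 × (1−0.4) = 0.0168
oats: 0.3 × (1−0.35) × 0.35 × (1−0.15) = 0.0580125
Highest score → oats.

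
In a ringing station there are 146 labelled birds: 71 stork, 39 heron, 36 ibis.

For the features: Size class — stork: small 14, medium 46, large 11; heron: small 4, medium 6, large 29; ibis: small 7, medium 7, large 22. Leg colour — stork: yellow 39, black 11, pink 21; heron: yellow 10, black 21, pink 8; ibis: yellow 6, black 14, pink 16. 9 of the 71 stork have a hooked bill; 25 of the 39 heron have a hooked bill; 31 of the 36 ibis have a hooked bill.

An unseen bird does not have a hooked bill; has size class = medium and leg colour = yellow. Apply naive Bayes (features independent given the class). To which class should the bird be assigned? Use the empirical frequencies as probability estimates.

stork

stork: (71/146) × (46/71) × (39/71) × (62/71) ≈ 0.151128
heron: (39/146) × (6/39) × (10/39) × (14/39) ≈ 0.00378266
ibis: (36/146) × (7/36) × (6/36) × (5/36) ≈ 0.00110984
Highest score → stork.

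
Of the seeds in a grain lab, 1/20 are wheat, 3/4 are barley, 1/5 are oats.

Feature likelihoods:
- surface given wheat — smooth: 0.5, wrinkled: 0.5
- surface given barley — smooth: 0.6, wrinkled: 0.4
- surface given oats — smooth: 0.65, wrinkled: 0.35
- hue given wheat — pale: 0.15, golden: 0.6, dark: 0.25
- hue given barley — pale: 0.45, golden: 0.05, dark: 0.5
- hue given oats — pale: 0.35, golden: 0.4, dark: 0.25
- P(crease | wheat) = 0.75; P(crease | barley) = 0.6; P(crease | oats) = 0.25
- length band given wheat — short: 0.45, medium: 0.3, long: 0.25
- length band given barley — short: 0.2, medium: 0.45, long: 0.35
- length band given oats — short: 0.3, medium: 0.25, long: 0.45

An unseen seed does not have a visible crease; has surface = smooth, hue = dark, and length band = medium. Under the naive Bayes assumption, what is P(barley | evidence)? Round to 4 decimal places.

0.8606

wheat: 0.05 × 0.5 × 0.25 × (1−0.75) × 0.3 = 0.00046875
barley: 0.75 × 0.6 × 0.5 × (1−0.6) × 0.45 = 0.0405
oats: 0.2 × 0.65 × 0.25 × (1−0.25) × 0.25 = 0.00609375
P(barley | x) = 0.0405 / 0.0470625 ≈ 0.8606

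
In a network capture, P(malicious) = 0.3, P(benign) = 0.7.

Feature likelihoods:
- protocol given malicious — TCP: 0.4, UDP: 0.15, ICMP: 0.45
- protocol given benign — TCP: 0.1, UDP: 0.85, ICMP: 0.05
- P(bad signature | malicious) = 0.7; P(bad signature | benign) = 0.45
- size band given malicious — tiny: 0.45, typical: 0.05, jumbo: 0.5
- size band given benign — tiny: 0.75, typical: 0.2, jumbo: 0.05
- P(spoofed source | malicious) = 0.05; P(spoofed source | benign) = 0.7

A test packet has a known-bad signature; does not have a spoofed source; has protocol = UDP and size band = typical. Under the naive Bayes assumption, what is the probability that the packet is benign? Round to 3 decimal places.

0.915

malicious: 0.3 × 0.15 × 0.7 × 0.05 × (1−0.05) = 0.00149625
benign: 0.7 × 0.85 × 0.45 × 0.2 × (1−0.7) = 0.016065
P(benign | x) = 0.016065 / 0.01756125 ≈ 0.915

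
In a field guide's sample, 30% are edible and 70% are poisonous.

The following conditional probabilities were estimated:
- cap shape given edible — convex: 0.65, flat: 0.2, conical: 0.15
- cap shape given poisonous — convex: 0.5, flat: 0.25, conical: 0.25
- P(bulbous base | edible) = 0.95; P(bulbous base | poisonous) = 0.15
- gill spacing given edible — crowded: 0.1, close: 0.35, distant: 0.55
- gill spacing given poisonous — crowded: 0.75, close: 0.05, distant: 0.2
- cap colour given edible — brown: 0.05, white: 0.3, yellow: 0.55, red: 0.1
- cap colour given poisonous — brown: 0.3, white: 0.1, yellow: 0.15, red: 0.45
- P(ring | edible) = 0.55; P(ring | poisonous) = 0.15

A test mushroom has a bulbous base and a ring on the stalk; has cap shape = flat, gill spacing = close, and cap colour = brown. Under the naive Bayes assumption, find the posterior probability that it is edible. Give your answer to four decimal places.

0.9028

edible: 0.3 × 0.2 × 0.95 × 0.35 × 0.05 × 0.55 = 0.000548625
poisonous: 0.7 × 0.25 × 0.15 × 0.05 × 0.3 × 0.15 = 0.0000590625
P(edible | x) = 0.000548625 / 0.0006076875 ≈ 0.9028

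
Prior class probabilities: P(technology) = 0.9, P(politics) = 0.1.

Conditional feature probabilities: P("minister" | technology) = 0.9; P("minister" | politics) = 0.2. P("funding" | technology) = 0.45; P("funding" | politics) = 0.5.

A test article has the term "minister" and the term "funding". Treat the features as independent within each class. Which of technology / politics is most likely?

technology: 0.9 × 0.9 × 0.45 = 0.3645
politics: 0.1 × 0.2 × 0.5 = 0.01
Highest score → technology.

technology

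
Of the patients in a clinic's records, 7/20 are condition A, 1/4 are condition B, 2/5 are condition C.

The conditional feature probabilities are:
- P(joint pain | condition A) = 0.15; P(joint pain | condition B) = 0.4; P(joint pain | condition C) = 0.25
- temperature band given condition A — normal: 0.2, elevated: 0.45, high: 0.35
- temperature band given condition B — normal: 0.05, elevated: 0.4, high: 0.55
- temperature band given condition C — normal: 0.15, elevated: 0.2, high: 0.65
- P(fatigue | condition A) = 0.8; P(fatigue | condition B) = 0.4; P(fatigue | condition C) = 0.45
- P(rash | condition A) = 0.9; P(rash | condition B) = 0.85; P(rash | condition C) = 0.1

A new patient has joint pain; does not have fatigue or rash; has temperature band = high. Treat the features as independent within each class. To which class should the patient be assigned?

condition C

condition A: 0.35 × 0.15 × 0.35 × (1−0.8) × (1−0.9) = 0.0003675
condition B: 0.25 × 0.4 × 0.55 × (1−0.4) × (1−0.85) = 0.00495
condition C: 0.4 × 0.25 × 0.65 × (1−0.45) × (1−0.1) = 0.032175
Highest score → condition C.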